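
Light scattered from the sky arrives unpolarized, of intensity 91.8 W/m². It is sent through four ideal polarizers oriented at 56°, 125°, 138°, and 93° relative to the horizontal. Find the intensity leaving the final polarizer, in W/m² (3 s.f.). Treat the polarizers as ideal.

I ≈ 2.80 W/m²

Unpolarized light through the first polarizer → I₁ = 91.8 W/m²/2 = 45.9 W/m², polarized at 56°.
I₂ = I₁ · cos²(69°) = 45.9 · 0.1284 = 5.895 W/m².
I₃ = I₂ · cos²(13°) = 5.895 · 0.9494 = 5.597 W/m².
I₄ = I₃ · cos²(45°) = 5.597 · 0.5 = 2.798 W/m².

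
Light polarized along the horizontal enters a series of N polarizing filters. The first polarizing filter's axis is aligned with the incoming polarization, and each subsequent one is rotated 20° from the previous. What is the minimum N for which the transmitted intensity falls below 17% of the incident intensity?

First polarizer is aligned with the polarization: full transmission.
Each further stage multiplies by cos²(20°) = 0.883.
After N polarizers: T = 0.883^(N−1). Require T < 0.17 ⇒ N−1 > ln(0.17)/ln(0.883) = 14.24, so N−1 ≥ 15 and N = 16.
Check: N=16 gives T = 0.1547 < 0.17; N=15 gives T = 0.1752.

N = 16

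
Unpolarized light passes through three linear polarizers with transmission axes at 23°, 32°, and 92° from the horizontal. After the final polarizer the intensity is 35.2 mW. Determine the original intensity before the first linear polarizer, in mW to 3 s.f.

Unpolarized light through the first polarizer → I₁ = ½ I₀, now polarized at 23°.
I₂ = I₁ cos²(32° − 23°) = 0.5 I₀ · cos²(9°) = 0.4878 I₀.
I₃ = I₂ cos²(92° − 32°) = 0.4878 I₀ · cos²(60°) = 0.1219 I₀.
So 35.2 mW = 0.1219 I₀, giving I₀ = 35.2/0.1219 = 288.7 mW.

I₀ ≈ 289 mW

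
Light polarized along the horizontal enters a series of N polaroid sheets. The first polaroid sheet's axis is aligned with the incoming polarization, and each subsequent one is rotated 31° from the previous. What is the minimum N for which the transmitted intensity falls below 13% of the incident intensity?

First polarizer is aligned with the polarization: full transmission.
Each further stage multiplies by cos²(31°) = 0.7347.
After N polarizers: T = 0.7347^(N−1). Require T < 0.13 ⇒ N−1 > ln(0.13)/ln(0.7347) = 6.62, so N−1 ≥ 7 and N = 8.
Check: N=8 gives T = 0.1156 < 0.13; N=7 gives T = 0.1573.

N = 8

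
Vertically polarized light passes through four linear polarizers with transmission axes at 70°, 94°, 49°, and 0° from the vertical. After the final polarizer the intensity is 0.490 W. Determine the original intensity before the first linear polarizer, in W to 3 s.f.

By Malus's law, I₁ = I₀ cos²(70° − 0°) = I₀ cos²(70°) = 0.117 I₀.
I₂ = I₁ cos²(94° − 70°) = 0.117 I₀ · cos²(24°) = 0.09763 I₀.
I₃ = I₂ cos²(49° − 94°) = 0.09763 I₀ · cos²(45°) = 0.04881 I₀.
I₄ = I₃ cos²(0° − 49°) = 0.04881 I₀ · cos²(49°) = 0.02101 I₀.
So 0.490 W = 0.02101 I₀, giving I₀ = 0.490/0.02101 = 23.32 W.

I₀ ≈ 23.3 W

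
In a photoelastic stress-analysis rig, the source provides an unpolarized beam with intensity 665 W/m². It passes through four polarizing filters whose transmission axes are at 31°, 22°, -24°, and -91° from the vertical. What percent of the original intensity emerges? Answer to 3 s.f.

≈ 3.59%

Unpolarized light through the first polarizer → I₁ = 665 W/m²/2 = 332.5 W/m², polarized at 31°.
I₂ = I₁ · cos²(9°) = 332.5 · 0.9755 = 324.4 W/m².
I₃ = I₂ · cos²(46°) = 324.4 · 0.4826 = 156.5 W/m².
I₄ = I₃ · cos²(67°) = 156.5 · 0.1527 = 23.9 W/m².
That is 3.593% of the incident intensity.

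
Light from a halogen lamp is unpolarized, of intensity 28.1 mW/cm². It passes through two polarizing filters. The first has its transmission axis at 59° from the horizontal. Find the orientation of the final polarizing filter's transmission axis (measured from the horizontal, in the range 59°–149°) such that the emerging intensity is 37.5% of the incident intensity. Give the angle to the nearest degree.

Unpolarized light through the first polarizer → I₁ = ½ I₀, now polarized at 59°.
Need I₂/I₀ = 0.375, so cos²(θ − 59°) = 0.375 / 0.5 = 0.75.
θ − 59° = arccos(√0.75) = 30.0°, giving θ ≈ 59 + 30.0 = 89.0°.

θ ≈ 89°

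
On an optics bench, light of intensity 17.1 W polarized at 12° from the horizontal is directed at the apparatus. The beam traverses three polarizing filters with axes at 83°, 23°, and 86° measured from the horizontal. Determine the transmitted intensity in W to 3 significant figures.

I ≈ 0.0934 W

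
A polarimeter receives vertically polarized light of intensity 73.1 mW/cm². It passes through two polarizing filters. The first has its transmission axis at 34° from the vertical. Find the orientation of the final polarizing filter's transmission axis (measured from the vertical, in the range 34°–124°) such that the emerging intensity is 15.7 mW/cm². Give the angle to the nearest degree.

θ ≈ 90°

By Malus's law, I₁ = I₀ cos²(34° − 0°) = I₀ cos²(34°) = 0.6873 I₀.
Target fraction: 15.7 / 73.1 mW/cm² = 0.2148 of I₀.
Need I₂/I₀ = 0.2148, so cos²(θ − 34°) = 0.2148 / 0.6873 = 0.3125.
θ − 34° = arccos(√0.3125) = 56.0°, giving θ ≈ 34 + 56.0 = 90.0°.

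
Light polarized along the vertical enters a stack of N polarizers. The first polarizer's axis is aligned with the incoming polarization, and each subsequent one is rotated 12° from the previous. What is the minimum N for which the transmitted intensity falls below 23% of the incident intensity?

First polarizer is aligned with the polarization: full transmission.
Each further stage multiplies by cos²(12°) = 0.9568.
After N polarizers: T = 0.9568^(N−1). Require T < 0.23 ⇒ N−1 > ln(0.23)/ln(0.9568) = 33.26, so N−1 ≥ 34 and N = 35.
Check: N=35 gives T = 0.2226 < 0.23; N=34 gives T = 0.2326.

N = 35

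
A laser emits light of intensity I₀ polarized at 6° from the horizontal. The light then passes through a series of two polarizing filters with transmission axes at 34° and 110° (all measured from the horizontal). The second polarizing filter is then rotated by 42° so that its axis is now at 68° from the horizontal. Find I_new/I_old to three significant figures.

Before rotation:
I₁ = I₀ cos²(34° − 6°) = I₀ cos²(28°) = 0.7796 I₀.
I₂ = I₁ cos²(110° − 34°) = 0.7796 I₀ · cos²(76°) = 0.04563 I₀.
After rotation:
I₁ = I₀ cos²(34° − 6°) = I₀ cos²(28°) = 0.7796 I₀.
I₂ = I₁ cos²(68° − 34°) = 0.7796 I₀ · cos²(34°) = 0.5358 I₀.
Ratio = 0.5358 / 0.04563 = 11.74.

I_new/I_old ≈ 11.7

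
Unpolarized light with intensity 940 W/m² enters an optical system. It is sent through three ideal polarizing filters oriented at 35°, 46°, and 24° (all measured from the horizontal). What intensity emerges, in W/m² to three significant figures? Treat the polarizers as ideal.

Unpolarized light through the first polarizer → I₁ = 940 W/m²/2 = 470 W/m², polarized at 35°.
I₂ = I₁ · cos²(11°) = 470 · 0.9636 = 452.9 W/m².
I₃ = I₂ · cos²(22°) = 452.9 · 0.8597 = 389.3 W/m².

I ≈ 389 W/m²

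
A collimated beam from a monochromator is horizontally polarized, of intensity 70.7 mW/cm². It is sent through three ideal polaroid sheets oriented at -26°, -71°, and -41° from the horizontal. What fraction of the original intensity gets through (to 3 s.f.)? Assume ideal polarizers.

I₁ = 70.7 mW/cm² · cos²(26°) = 57.11 mW/cm².
I₂ = I₁ · cos²(45°) = 57.11 · 0.5 = 28.56 mW/cm².
I₃ = I₂ · cos²(30°) = 28.56 · 0.75 = 21.42 mW/cm².
Transmitted fraction = 0.3029.

I/I₀ ≈ 0.303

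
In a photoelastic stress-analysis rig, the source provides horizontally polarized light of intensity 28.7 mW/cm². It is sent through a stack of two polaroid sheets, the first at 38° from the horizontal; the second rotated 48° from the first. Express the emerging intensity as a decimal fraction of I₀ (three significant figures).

I₁ = 28.7 mW/cm² · cos²(38°) = 17.82 mW/cm².
I₂ = I₁ · cos²(48°) = 17.82 · 0.4477 = 7.979 mW/cm².
Transmitted fraction = 0.278.

I/I₀ ≈ 0.278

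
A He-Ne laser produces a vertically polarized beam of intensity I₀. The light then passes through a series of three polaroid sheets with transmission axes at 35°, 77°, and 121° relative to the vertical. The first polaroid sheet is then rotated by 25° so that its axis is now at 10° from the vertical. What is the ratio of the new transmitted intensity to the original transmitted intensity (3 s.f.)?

Before rotation:
I₁ = I₀ cos²(35° − 0°) = I₀ cos²(35°) = 0.671 I₀.
I₂ = I₁ cos²(77° − 35°) = 0.671 I₀ · cos²(42°) = 0.3706 I₀.
I₃ = I₂ cos²(121° − 77°) = 0.3706 I₀ · cos²(44°) = 0.1918 I₀.
After rotation:
I₁ = I₀ cos²(10° − 0°) = I₀ cos²(10°) = 0.9698 I₀.
I₂ = I₁ cos²(77° − 10°) = 0.9698 I₀ · cos²(67°) = 0.1481 I₀.
I₃ = I₂ cos²(121° − 77°) = 0.1481 I₀ · cos²(44°) = 0.07662 I₀.
Ratio = 0.07662 / 0.1918 = 0.3996.

I_new/I_old ≈ 0.400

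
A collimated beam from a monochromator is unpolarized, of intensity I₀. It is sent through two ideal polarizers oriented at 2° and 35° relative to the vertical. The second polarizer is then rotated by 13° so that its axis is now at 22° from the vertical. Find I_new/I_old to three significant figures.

I_new/I_old ≈ 1.26

Before rotation:
Unpolarized light through the first polarizer → I₁ = ½ I₀, now polarized at 2°.
I₂ = I₁ cos²(35° − 2°) = 0.5 I₀ · cos²(33°) = 0.3517 I₀.
After rotation:
Unpolarized light through the first polarizer → I₁ = ½ I₀, now polarized at 2°.
I₂ = I₁ cos²(22° − 2°) = 0.5 I₀ · cos²(20°) = 0.4415 I₀.
Ratio = 0.4415 / 0.3517 = 1.255.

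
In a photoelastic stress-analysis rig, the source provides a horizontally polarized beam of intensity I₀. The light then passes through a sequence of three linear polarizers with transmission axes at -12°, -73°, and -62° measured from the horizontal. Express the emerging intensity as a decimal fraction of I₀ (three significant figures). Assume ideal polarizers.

≈ 0.217 I₀

By Malus's law, I₁ = I₀ cos²(-12° − 0°) = I₀ cos²(12°) = 0.9568 I₀.
I₂ = I₁ cos²(-73° + 12°) = 0.9568 I₀ · cos²(61°) = 0.2249 I₀.
I₃ = I₂ cos²(-62° + 73°) = 0.2249 I₀ · cos²(11°) = 0.2167 I₀.
Transmitted fraction = 0.2167.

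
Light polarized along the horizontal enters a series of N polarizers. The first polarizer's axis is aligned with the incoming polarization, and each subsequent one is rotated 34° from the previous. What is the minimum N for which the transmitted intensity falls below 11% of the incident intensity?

First polarizer is aligned with the polarization: full transmission.
Each further stage multiplies by cos²(34°) = 0.6873.
After N polarizers: T = 0.6873^(N−1). Require T < 0.11 ⇒ N−1 > ln(0.11)/ln(0.6873) = 5.89, so N−1 ≥ 6 and N = 7.
Check: N=7 gives T = 0.1054 < 0.11; N=6 gives T = 0.1534.

N = 7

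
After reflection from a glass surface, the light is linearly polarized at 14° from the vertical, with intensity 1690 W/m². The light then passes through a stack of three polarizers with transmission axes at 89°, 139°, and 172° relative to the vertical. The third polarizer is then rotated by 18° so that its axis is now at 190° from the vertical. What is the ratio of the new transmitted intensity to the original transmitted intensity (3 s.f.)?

I_new/I_old ≈ 0.563

Before rotation:
I₁ = I₀ cos²(89° − 14°) = I₀ cos²(75°) = 0.06699 I₀.
I₂ = I₁ cos²(139° − 89°) = 0.06699 I₀ · cos²(50°) = 0.02768 I₀.
I₃ = I₂ cos²(172° − 139°) = 0.02768 I₀ · cos²(33°) = 0.01947 I₀.
After rotation:
I₁ = I₀ cos²(89° − 14°) = I₀ cos²(75°) = 0.06699 I₀.
I₂ = I₁ cos²(139° − 89°) = 0.06699 I₀ · cos²(50°) = 0.02768 I₀.
I₃ = I₂ cos²(190° − 139°) = 0.02768 I₀ · cos²(51°) = 0.01096 I₀.
Ratio = 0.01096 / 0.01947 = 0.5631.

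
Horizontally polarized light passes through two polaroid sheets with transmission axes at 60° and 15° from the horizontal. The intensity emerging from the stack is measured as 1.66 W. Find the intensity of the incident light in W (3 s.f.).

I₁ = I₀ cos²(60° − 0°) = I₀ cos²(60°) = 0.25 I₀.
I₂ = I₁ cos²(15° − 60°) = 0.25 I₀ · cos²(45°) = 0.125 I₀.
So 1.66 W = 0.125 I₀, giving I₀ = 1.66/0.125 = 13.28 W.

I₀ ≈ 13.3 W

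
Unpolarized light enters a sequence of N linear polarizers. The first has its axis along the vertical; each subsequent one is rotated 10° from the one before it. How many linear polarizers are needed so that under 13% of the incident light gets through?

First polarizer halves the unpolarized light: factor 1/2.
Each further stage multiplies by cos²(10°) = 0.9698.
After N polarizers: T = 0.5·0.9698^(N−1). Require T < 0.13 ⇒ N−1 > ln(0.13/0.5)/ln(0.9698) = 44.00, so N−1 ≥ 44 and N = 45.
Check: N=45 gives T = 0.13 < 0.13; N=44 gives T = 0.134.

N = 45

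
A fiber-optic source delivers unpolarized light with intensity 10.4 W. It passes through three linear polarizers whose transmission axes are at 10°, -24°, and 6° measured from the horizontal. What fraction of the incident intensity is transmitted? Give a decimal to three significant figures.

Unpolarized light through the first polarizer → I₁ = 10.4 W/2 = 5.2 W, polarized at 10°.
I₂ = I₁ · cos²(34°) = 5.2 · 0.6873 = 3.574 W.
I₃ = I₂ · cos²(30°) = 3.574 · 0.75 = 2.68 W.
Transmitted fraction = 0.2577.

I/I₀ ≈ 0.258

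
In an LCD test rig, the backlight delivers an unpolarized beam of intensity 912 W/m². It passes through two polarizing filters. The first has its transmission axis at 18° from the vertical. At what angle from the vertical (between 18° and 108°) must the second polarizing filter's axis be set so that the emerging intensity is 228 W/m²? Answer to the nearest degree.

θ ≈ 63°

Unpolarized light through the first polarizer → I₁ = ½ I₀, now polarized at 18°.
Target fraction: 228 / 912 W/m² = 0.25 of I₀.
Need I₂/I₀ = 0.25, so cos²(θ − 18°) = 0.25 / 0.5 = 0.5.
θ − 18° = arccos(√0.5) = 45.0°, giving θ ≈ 18 + 45.0 = 63.0°.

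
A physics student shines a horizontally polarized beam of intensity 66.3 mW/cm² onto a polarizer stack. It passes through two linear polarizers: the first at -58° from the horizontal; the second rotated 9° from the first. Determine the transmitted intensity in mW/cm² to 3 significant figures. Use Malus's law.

By Malus's law, I₁ = 66.3 mW/cm² · cos²(58°) = 18.62 mW/cm².
I₂ = I₁ · cos²(9°) = 18.62 · 0.9755 = 18.16 mW/cm².

I ≈ 18.2 mW/cm²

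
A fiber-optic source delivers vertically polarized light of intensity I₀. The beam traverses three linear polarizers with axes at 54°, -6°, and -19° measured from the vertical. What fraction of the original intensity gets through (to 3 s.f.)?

I₁ = I₀ cos²(54° − 0°) = I₀ cos²(54°) = 0.3455 I₀.
I₂ = I₁ cos²(-6° − 54°) = 0.3455 I₀ · cos²(60°) = 0.08637 I₀.
I₃ = I₂ cos²(-19° + 6°) = 0.08637 I₀ · cos²(13°) = 0.082 I₀.
Transmitted fraction = 0.082.

≈ 0.0820 I₀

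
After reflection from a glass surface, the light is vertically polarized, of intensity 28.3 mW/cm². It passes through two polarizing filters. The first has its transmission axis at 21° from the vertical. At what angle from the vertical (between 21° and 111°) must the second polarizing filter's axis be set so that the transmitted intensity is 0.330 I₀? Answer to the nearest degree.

θ ≈ 73°

By Malus's law, I₁ = I₀ cos²(21° − 0°) = I₀ cos²(21°) = 0.8716 I₀.
Need I₂/I₀ = 0.33, so cos²(θ − 21°) = 0.33 / 0.8716 = 0.3786.
θ − 21° = arccos(√0.3786) = 52.0°, giving θ ≈ 21 + 52.0 = 73.0°.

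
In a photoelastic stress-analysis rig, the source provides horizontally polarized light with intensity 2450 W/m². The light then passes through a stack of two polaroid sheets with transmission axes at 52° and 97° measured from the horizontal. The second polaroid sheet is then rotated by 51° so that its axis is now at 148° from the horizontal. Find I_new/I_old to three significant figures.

I_new/I_old ≈ 0.0219

Before rotation:
I₁ = I₀ cos²(52° − 0°) = I₀ cos²(52°) = 0.379 I₀.
I₂ = I₁ cos²(97° − 52°) = 0.379 I₀ · cos²(45°) = 0.1895 I₀.
After rotation:
I₁ = I₀ cos²(52° − 0°) = I₀ cos²(52°) = 0.379 I₀.
Angle between axes 1 and 2: 84°. I₂ = 0.379 I₀ · cos²(84°) = 0.004141 I₀.
Ratio = 0.004141 / 0.1895 = 0.02185.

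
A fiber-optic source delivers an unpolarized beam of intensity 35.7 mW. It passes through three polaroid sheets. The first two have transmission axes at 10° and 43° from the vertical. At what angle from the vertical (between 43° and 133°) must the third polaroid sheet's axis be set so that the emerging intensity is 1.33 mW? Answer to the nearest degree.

θ ≈ 114°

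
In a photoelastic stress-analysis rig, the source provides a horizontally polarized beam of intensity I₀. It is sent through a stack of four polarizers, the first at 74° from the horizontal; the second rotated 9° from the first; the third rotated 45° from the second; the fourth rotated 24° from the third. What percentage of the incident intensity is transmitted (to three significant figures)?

I₁ = I₀ cos²(74° − 0°) = I₀ cos²(74°) = 0.07598 I₀.
I₂ = I₁ cos²(9°) = 0.07598 · 0.9755 I₀ = 0.07412 I₀.
I₃ = I₂ cos²(45°) = 0.07412 · 0.5 I₀ = 0.03706 I₀.
I₄ = I₃ cos²(24°) = 0.03706 · 0.8346 I₀ = 0.03093 I₀.
That is 3.093% of the incident intensity.

≈ 3.09%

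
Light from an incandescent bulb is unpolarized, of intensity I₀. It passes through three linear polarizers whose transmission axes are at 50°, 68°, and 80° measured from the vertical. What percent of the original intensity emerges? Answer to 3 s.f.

≈ 43.3%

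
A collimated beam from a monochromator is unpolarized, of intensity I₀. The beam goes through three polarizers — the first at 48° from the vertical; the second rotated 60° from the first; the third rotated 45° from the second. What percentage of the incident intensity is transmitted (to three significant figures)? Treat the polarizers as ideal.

≈ 6.25%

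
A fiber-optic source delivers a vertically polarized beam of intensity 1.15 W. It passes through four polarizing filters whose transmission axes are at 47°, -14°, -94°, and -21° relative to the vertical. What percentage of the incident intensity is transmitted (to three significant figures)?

I₁ = 1.15 W · cos²(47°) = 0.5349 W.
I₂ = I₁ · cos²(61°) = 0.5349 · 0.235 = 0.1257 W.
I₃ = I₂ · cos²(80°) = 0.1257 · 0.03015 = 0.003791 W.
I₄ = I₃ · cos²(73°) = 0.003791 · 0.08548 = 0.0003241 W.
That is 0.02818% of the incident intensity.

≈ 0.0282%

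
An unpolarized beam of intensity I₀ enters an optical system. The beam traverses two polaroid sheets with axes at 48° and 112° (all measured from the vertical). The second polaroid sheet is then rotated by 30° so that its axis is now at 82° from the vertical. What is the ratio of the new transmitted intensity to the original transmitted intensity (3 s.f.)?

I_new/I_old ≈ 3.58

Before rotation:
Unpolarized light through the first polarizer → I₁ = ½ I₀, now polarized at 48°.
I₂ = I₁ cos²(112° − 48°) = 0.5 I₀ · cos²(64°) = 0.09608 I₀.
After rotation:
Unpolarized light through the first polarizer → I₁ = ½ I₀, now polarized at 48°.
I₂ = I₁ cos²(82° − 48°) = 0.5 I₀ · cos²(34°) = 0.3437 I₀.
Ratio = 0.3437 / 0.09608 = 3.577.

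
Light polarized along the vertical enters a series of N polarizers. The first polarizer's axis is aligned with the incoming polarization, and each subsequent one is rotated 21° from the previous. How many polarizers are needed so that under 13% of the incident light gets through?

First polarizer is aligned with the polarization: full transmission.
Each further stage multiplies by cos²(21°) = 0.8716.
After N polarizers: T = 0.8716^(N−1). Require T < 0.13 ⇒ N−1 > ln(0.13)/ln(0.8716) = 14.84, so N−1 ≥ 15 and N = 16.
Check: N=16 gives T = 0.1272 < 0.13; N=15 gives T = 0.146.

N = 16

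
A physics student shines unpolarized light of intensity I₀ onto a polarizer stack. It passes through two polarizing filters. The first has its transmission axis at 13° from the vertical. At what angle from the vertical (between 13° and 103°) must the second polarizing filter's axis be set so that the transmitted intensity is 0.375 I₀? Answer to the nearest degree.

Unpolarized light through the first polarizer → I₁ = ½ I₀, now polarized at 13°.
Need I₂/I₀ = 0.375, so cos²(θ − 13°) = 0.375 / 0.5 = 0.75.
θ − 13° = arccos(√0.75) = 30.0°, giving θ ≈ 13 + 30.0 = 43.0°.

θ ≈ 43°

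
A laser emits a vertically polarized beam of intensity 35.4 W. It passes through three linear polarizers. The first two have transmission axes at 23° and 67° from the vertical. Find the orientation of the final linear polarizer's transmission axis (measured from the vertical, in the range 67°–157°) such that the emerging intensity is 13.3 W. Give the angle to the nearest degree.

By Malus's law, I₁ = I₀ cos²(23° − 0°) = I₀ cos²(23°) = 0.8473 I₀.
I₂ = I₁ cos²(67° − 23°) = 0.8473 I₀ · cos²(44°) = 0.4385 I₀.
Target fraction: 13.3 / 35.4 W = 0.3757 of I₀.
Need I₃/I₀ = 0.3757, so cos²(θ − 67°) = 0.3757 / 0.4385 = 0.8569.
θ − 67° = arccos(√0.8569) = 22.2°, giving θ ≈ 67 + 22.2 = 89.2°.

θ ≈ 89°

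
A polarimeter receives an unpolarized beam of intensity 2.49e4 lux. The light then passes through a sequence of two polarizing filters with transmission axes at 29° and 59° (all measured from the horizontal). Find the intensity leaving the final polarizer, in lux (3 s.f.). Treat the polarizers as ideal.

I ≈ 9340 lux

Unpolarized light through the first polarizer → I₁ = 2.49e4 lux/2 = 1.245e+04 lux, polarized at 29°.
I₂ = I₁ · cos²(30°) = 1.245e+04 · 0.75 = 9338 lux.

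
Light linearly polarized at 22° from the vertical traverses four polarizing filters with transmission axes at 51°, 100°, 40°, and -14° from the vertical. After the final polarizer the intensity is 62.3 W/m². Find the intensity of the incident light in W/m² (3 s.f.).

I₁ = I₀ cos²(51° − 22°) = I₀ cos²(29°) = 0.765 I₀.
I₂ = I₁ cos²(100° − 51°) = 0.765 I₀ · cos²(49°) = 0.3292 I₀.
I₃ = I₂ cos²(40° − 100°) = 0.3292 I₀ · cos²(60°) = 0.08231 I₀.
I₄ = I₃ cos²(-14° − 40°) = 0.08231 I₀ · cos²(54°) = 0.02844 I₀.
So 62.3 W/m² = 0.02844 I₀, giving I₀ = 62.3/0.02844 = 2191 W/m².

I₀ ≈ 2190 W/m²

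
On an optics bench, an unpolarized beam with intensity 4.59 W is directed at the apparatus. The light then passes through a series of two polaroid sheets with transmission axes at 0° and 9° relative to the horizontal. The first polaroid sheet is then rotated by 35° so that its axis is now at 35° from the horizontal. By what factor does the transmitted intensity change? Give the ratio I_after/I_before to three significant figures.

Before rotation:
Unpolarized light through the first polarizer → I₁ = ½ I₀, now polarized at 0°.
I₂ = I₁ cos²(9° − 0°) = 0.5 I₀ · cos²(9°) = 0.4878 I₀.
After rotation:
Unpolarized light through the first polarizer → I₁ = ½ I₀, now polarized at 35°.
I₂ = I₁ cos²(9° − 35°) = 0.5 I₀ · cos²(26°) = 0.4039 I₀.
Ratio = 0.4039 / 0.4878 = 0.8281.

I_new/I_old ≈ 0.828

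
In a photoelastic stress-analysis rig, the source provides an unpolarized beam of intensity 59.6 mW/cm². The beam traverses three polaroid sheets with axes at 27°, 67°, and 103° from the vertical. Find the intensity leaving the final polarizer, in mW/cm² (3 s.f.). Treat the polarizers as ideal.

I ≈ 11.4 mW/cm²

Unpolarized light through the first polarizer → I₁ = 59.6 mW/cm²/2 = 29.8 mW/cm², polarized at 27°.
I₂ = I₁ · cos²(40°) = 29.8 · 0.5868 = 17.49 mW/cm².
I₃ = I₂ · cos²(36°) = 17.49 · 0.6545 = 11.45 mW/cm².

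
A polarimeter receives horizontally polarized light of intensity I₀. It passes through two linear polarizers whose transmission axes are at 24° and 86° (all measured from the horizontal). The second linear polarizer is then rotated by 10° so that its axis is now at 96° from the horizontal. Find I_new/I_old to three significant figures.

I_new/I_old ≈ 0.433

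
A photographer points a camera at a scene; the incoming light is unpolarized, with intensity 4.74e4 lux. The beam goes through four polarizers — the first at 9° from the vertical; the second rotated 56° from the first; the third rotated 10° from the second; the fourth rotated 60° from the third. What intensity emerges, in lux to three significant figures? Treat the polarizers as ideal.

I ≈ 1800 lux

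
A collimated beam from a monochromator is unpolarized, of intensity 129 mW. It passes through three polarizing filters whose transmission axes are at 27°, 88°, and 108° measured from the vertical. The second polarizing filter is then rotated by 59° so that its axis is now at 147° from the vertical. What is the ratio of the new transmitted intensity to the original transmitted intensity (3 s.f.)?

Before rotation:
Unpolarized light through the first polarizer → I₁ = ½ I₀, now polarized at 27°.
I₂ = I₁ cos²(88° − 27°) = 0.5 I₀ · cos²(61°) = 0.1175 I₀.
I₃ = I₂ cos²(108° − 88°) = 0.1175 I₀ · cos²(20°) = 0.1038 I₀.
After rotation:
Unpolarized light through the first polarizer → I₁ = ½ I₀, now polarized at 27°.
Angle between axes 1 and 2: 60°. I₂ = 0.5 I₀ · cos²(60°) = 0.125 I₀.
I₃ = I₂ cos²(108° − 147°) = 0.125 I₀ · cos²(39°) = 0.07549 I₀.
Ratio = 0.07549 / 0.1038 = 0.7275.

I_new/I_old ≈ 0.727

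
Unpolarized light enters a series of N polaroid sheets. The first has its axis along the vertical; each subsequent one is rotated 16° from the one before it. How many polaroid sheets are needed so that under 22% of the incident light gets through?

N = 12

First polarizer halves the unpolarized light: factor 1/2.
Each further stage multiplies by cos²(16°) = 0.924.
After N polarizers: T = 0.5·0.924^(N−1). Require T < 0.22 ⇒ N−1 > ln(0.22/0.5)/ln(0.924) = 10.39, so N−1 ≥ 11 and N = 12.
Check: N=12 gives T = 0.2096 < 0.22; N=11 gives T = 0.2269.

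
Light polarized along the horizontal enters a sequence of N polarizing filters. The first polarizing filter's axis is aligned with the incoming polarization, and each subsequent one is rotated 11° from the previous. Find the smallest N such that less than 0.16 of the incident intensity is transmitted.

First polarizer is aligned with the polarization: full transmission.
Each further stage multiplies by cos²(11°) = 0.9636.
After N polarizers: T = 0.9636^(N−1). Require T < 0.16 ⇒ N−1 > ln(0.16)/ln(0.9636) = 49.41, so N−1 ≥ 50 and N = 51.
Check: N=51 gives T = 0.1566 < 0.16; N=50 gives T = 0.1625.

N = 51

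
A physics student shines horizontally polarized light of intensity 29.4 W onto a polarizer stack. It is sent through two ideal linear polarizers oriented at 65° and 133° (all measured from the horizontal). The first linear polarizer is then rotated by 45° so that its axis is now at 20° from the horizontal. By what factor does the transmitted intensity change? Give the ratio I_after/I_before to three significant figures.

I_new/I_old ≈ 5.38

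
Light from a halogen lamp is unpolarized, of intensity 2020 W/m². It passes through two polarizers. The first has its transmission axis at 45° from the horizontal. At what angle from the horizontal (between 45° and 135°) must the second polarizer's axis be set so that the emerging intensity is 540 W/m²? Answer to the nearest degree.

Unpolarized light through the first polarizer → I₁ = ½ I₀, now polarized at 45°.
Target fraction: 540 / 2020 W/m² = 0.2673 of I₀.
Need I₂/I₀ = 0.2673, so cos²(θ − 45°) = 0.2673 / 0.5 = 0.5347.
θ − 45° = arccos(√0.5347) = 43.0°, giving θ ≈ 45 + 43.0 = 88.0°.

θ ≈ 88°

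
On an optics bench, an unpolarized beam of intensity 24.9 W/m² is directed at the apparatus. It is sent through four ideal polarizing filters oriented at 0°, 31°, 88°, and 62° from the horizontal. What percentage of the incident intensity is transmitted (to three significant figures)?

≈ 8.80%

Unpolarized light through the first polarizer → I₁ = 24.9 W/m²/2 = 12.45 W/m², polarized at 0°.
I₂ = I₁ · cos²(31°) = 12.45 · 0.7347 = 9.147 W/m².
I₃ = I₂ · cos²(57°) = 9.147 · 0.2966 = 2.713 W/m².
I₄ = I₃ · cos²(26°) = 2.713 · 0.8078 = 2.192 W/m².
That is 8.803% of the incident intensity.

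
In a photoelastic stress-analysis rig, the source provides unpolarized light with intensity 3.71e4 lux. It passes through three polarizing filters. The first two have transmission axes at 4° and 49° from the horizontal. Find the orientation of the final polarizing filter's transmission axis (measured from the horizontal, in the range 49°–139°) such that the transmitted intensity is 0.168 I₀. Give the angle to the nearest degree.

Unpolarized light through the first polarizer → I₁ = ½ I₀, now polarized at 4°.
I₂ = I₁ cos²(49° − 4°) = 0.5 I₀ · cos²(45°) = 0.25 I₀.
Need I₃/I₀ = 0.168, so cos²(θ − 49°) = 0.168 / 0.25 = 0.672.
θ − 49° = arccos(√0.672) = 34.9°, giving θ ≈ 49 + 34.9 = 83.9°.

θ ≈ 84°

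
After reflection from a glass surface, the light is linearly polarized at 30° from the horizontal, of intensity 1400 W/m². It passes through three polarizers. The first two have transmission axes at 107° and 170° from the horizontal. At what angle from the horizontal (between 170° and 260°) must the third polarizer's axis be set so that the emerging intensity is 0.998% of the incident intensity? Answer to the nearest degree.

θ ≈ 182°

I₁ = I₀ cos²(107° − 30°) = I₀ cos²(77°) = 0.0506 I₀.
I₂ = I₁ cos²(170° − 107°) = 0.0506 I₀ · cos²(63°) = 0.01043 I₀.
Need I₃/I₀ = 0.00998, so cos²(θ − 170°) = 0.00998 / 0.01043 = 0.9569.
θ − 170° = arccos(√0.9569) = 12.0°, giving θ ≈ 170 + 12.0 = 182.0°.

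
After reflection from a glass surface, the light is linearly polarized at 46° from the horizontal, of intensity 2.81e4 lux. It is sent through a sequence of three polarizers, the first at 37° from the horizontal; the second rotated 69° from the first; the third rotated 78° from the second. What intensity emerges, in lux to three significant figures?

I ≈ 152 lux

I₁ = 2.81e4 lux · cos²(9°) = 2.741e+04 lux.
I₂ = I₁ · cos²(69°) = 2.741e+04 · 0.1284 = 3521 lux.
I₃ = I₂ · cos²(78°) = 3521 · 0.04323 = 152.2 lux.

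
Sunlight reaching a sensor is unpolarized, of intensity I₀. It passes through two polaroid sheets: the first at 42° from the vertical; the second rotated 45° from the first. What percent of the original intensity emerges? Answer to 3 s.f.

≈ 25.0%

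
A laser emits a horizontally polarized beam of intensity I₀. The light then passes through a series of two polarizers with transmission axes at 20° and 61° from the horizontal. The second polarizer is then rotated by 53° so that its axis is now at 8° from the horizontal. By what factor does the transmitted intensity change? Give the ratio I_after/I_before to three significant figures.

Before rotation:
I₁ = I₀ cos²(20° − 0°) = I₀ cos²(20°) = 0.883 I₀.
I₂ = I₁ cos²(61° − 20°) = 0.883 I₀ · cos²(41°) = 0.503 I₀.
After rotation:
I₁ = I₀ cos²(20° − 0°) = I₀ cos²(20°) = 0.883 I₀.
I₂ = I₁ cos²(8° − 20°) = 0.883 I₀ · cos²(12°) = 0.8449 I₀.
Ratio = 0.8449 / 0.503 = 1.68.

I_new/I_old ≈ 1.68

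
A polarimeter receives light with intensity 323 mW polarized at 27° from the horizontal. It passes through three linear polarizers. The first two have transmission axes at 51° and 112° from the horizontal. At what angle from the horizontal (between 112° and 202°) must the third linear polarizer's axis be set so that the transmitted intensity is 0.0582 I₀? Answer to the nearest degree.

I₁ = I₀ cos²(51° − 27°) = I₀ cos²(24°) = 0.8346 I₀.
I₂ = I₁ cos²(112° − 51°) = 0.8346 I₀ · cos²(61°) = 0.1962 I₀.
Need I₃/I₀ = 0.0582, so cos²(θ − 112°) = 0.0582 / 0.1962 = 0.2967.
θ − 112° = arccos(√0.2967) = 57.0°, giving θ ≈ 112 + 57.0 = 169.0°.

θ ≈ 169°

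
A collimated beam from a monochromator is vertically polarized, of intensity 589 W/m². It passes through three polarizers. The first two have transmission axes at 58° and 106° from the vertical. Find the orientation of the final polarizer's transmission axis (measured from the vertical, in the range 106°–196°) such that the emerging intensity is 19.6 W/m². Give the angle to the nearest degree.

θ ≈ 165°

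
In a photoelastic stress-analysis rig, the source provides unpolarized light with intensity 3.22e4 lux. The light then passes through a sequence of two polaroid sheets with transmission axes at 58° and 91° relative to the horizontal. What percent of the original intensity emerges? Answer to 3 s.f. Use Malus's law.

Unpolarized light through the first polarizer → I₁ = 3.22e4 lux/2 = 1.61e+04 lux, polarized at 58°.
I₂ = I₁ · cos²(33°) = 1.61e+04 · 0.7034 = 1.132e+04 lux.
That is 35.17% of the incident intensity.

≈ 35.2%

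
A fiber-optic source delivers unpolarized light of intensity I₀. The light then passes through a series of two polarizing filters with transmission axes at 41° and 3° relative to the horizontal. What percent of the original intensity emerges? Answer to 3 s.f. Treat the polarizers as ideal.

Unpolarized light through the first polarizer → I₁ = ½ I₀, now polarized at 41°.
I₂ = I₁ cos²(3° − 41°) = 0.5 I₀ · cos²(38°) = 0.3105 I₀.
That is 31.05% of the incident intensity.

≈ 31.0%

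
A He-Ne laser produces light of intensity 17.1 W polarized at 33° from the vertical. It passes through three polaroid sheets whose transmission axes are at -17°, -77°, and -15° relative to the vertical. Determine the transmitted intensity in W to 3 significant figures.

I ≈ 0.389 W

I₁ = 17.1 W · cos²(50°) = 7.065 W.
I₂ = I₁ · cos²(60°) = 7.065 · 0.25 = 1.766 W.
I₃ = I₂ · cos²(62°) = 1.766 · 0.2204 = 0.3893 W.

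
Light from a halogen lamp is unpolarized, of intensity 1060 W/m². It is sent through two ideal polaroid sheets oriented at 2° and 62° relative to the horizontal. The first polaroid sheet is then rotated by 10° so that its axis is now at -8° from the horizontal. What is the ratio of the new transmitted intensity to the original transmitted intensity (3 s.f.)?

Before rotation:
Unpolarized light through the first polarizer → I₁ = ½ I₀, now polarized at 2°.
I₂ = I₁ cos²(62° − 2°) = 0.5 I₀ · cos²(60°) = 0.125 I₀.
After rotation:
Unpolarized light through the first polarizer → I₁ = ½ I₀, now polarized at -8°.
I₂ = I₁ cos²(62° + 8°) = 0.5 I₀ · cos²(70°) = 0.05849 I₀.
Ratio = 0.05849 / 0.125 = 0.4679.

I_new/I_old ≈ 0.468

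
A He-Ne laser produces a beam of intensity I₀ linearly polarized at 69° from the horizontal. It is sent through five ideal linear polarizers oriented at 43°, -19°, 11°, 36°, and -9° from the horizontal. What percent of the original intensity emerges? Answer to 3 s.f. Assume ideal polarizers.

≈ 5.48%

I₁ = I₀ cos²(43° − 69°) = I₀ cos²(26°) = 0.8078 I₀.
I₂ = I₁ cos²(-19° − 43°) = 0.8078 I₀ · cos²(62°) = 0.178 I₀.
I₃ = I₂ cos²(11° + 19°) = 0.178 I₀ · cos²(30°) = 0.1335 I₀.
I₄ = I₃ cos²(36° − 11°) = 0.1335 I₀ · cos²(25°) = 0.1097 I₀.
I₅ = I₄ cos²(-9° − 36°) = 0.1097 I₀ · cos²(45°) = 0.05484 I₀.
That is 5.484% of the incident intensity.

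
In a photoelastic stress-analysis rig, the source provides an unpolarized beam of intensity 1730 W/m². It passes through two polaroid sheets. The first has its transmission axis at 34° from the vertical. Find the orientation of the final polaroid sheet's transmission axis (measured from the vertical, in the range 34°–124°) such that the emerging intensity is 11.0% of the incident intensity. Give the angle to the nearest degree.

θ ≈ 96°

Unpolarized light through the first polarizer → I₁ = ½ I₀, now polarized at 34°.
Need I₂/I₀ = 0.11, so cos²(θ − 34°) = 0.11 / 0.5 = 0.22.
θ − 34° = arccos(√0.22) = 62.0°, giving θ ≈ 34 + 62.0 = 96.0°.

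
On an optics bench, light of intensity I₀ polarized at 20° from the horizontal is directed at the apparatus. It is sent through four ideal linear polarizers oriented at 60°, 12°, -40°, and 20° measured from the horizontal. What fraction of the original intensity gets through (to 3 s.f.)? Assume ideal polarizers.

I₁ = I₀ cos²(60° − 20°) = I₀ cos²(40°) = 0.5868 I₀.
I₂ = I₁ cos²(12° − 60°) = 0.5868 I₀ · cos²(48°) = 0.2627 I₀.
I₃ = I₂ cos²(-40° − 12°) = 0.2627 I₀ · cos²(52°) = 0.09959 I₀.
I₄ = I₃ cos²(20° + 40°) = 0.09959 I₀ · cos²(60°) = 0.0249 I₀.
Transmitted fraction = 0.0249.

≈ 0.0249 I₀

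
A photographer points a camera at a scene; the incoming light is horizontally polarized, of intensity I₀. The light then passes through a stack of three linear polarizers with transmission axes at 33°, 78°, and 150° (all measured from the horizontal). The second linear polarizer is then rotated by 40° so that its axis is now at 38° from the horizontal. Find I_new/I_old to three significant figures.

Before rotation:
I₁ = I₀ cos²(33° − 0°) = I₀ cos²(33°) = 0.7034 I₀.
I₂ = I₁ cos²(78° − 33°) = 0.7034 I₀ · cos²(45°) = 0.3517 I₀.
I₃ = I₂ cos²(150° − 78°) = 0.3517 I₀ · cos²(72°) = 0.03358 I₀.
After rotation:
I₁ = I₀ cos²(33° − 0°) = I₀ cos²(33°) = 0.7034 I₀.
I₂ = I₁ cos²(38° − 33°) = 0.7034 I₀ · cos²(5°) = 0.698 I₀.
Angle between axes 2 and 3: 68°. I₃ = 0.698 I₀ · cos²(68°) = 0.09795 I₀.
Ratio = 0.09795 / 0.03358 = 2.917.

I_new/I_old ≈ 2.92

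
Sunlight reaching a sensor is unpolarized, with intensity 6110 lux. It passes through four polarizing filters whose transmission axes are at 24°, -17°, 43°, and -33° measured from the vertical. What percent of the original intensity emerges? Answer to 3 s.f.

Unpolarized light through the first polarizer → I₁ = 6110 lux/2 = 3055 lux, polarized at 24°.
I₂ = I₁ · cos²(41°) = 3055 · 0.5696 = 1740 lux.
I₃ = I₂ · cos²(60°) = 1740 · 0.25 = 435 lux.
I₄ = I₃ · cos²(76°) = 435 · 0.05853 = 25.46 lux.
That is 0.4167% of the incident intensity.

≈ 0.417%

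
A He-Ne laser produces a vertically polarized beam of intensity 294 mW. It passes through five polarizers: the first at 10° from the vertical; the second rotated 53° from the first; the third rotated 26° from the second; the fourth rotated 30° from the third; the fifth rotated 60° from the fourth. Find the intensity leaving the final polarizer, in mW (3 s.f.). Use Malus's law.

I ≈ 15.6 mW

By Malus's law, I₁ = 294 mW · cos²(10°) = 285.1 mW.
I₂ = I₁ · cos²(53°) = 285.1 · 0.3622 = 103.3 mW.
I₃ = I₂ · cos²(26°) = 103.3 · 0.8078 = 83.43 mW.
I₄ = I₃ · cos²(30°) = 83.43 · 0.75 = 62.57 mW.
I₅ = I₄ · cos²(60°) = 62.57 · 0.25 = 15.64 mW.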